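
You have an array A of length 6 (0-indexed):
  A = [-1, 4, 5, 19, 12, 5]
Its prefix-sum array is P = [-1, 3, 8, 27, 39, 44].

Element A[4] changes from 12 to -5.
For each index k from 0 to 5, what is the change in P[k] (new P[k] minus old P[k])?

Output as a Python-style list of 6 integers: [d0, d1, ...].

Answer: [0, 0, 0, 0, -17, -17]

Derivation:
Element change: A[4] 12 -> -5, delta = -17
For k < 4: P[k] unchanged, delta_P[k] = 0
For k >= 4: P[k] shifts by exactly -17
Delta array: [0, 0, 0, 0, -17, -17]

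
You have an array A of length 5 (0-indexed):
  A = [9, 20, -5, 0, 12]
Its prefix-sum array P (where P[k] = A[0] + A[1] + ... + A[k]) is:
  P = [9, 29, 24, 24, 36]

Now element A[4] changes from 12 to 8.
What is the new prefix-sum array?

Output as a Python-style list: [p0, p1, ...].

Answer: [9, 29, 24, 24, 32]

Derivation:
Change: A[4] 12 -> 8, delta = -4
P[k] for k < 4: unchanged (A[4] not included)
P[k] for k >= 4: shift by delta = -4
  P[0] = 9 + 0 = 9
  P[1] = 29 + 0 = 29
  P[2] = 24 + 0 = 24
  P[3] = 24 + 0 = 24
  P[4] = 36 + -4 = 32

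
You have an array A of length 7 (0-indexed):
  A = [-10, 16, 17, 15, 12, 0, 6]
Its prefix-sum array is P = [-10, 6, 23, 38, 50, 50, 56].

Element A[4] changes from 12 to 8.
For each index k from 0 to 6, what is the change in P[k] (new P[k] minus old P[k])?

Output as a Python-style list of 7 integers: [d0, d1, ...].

Element change: A[4] 12 -> 8, delta = -4
For k < 4: P[k] unchanged, delta_P[k] = 0
For k >= 4: P[k] shifts by exactly -4
Delta array: [0, 0, 0, 0, -4, -4, -4]

Answer: [0, 0, 0, 0, -4, -4, -4]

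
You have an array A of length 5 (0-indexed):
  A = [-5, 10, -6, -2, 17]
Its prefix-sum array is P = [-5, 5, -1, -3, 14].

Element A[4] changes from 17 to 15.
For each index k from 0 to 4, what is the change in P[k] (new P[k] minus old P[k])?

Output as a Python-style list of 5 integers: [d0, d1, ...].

Answer: [0, 0, 0, 0, -2]

Derivation:
Element change: A[4] 17 -> 15, delta = -2
For k < 4: P[k] unchanged, delta_P[k] = 0
For k >= 4: P[k] shifts by exactly -2
Delta array: [0, 0, 0, 0, -2]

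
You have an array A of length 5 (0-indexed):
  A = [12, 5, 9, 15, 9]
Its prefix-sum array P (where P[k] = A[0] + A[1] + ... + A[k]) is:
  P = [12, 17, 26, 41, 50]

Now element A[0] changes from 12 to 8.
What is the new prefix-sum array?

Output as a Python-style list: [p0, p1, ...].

Change: A[0] 12 -> 8, delta = -4
P[k] for k < 0: unchanged (A[0] not included)
P[k] for k >= 0: shift by delta = -4
  P[0] = 12 + -4 = 8
  P[1] = 17 + -4 = 13
  P[2] = 26 + -4 = 22
  P[3] = 41 + -4 = 37
  P[4] = 50 + -4 = 46

Answer: [8, 13, 22, 37, 46]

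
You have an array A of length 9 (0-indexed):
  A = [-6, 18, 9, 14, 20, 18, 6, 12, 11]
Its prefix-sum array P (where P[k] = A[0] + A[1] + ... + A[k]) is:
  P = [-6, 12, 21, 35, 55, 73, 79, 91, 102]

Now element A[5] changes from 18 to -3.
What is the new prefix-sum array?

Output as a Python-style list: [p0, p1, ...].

Change: A[5] 18 -> -3, delta = -21
P[k] for k < 5: unchanged (A[5] not included)
P[k] for k >= 5: shift by delta = -21
  P[0] = -6 + 0 = -6
  P[1] = 12 + 0 = 12
  P[2] = 21 + 0 = 21
  P[3] = 35 + 0 = 35
  P[4] = 55 + 0 = 55
  P[5] = 73 + -21 = 52
  P[6] = 79 + -21 = 58
  P[7] = 91 + -21 = 70
  P[8] = 102 + -21 = 81

Answer: [-6, 12, 21, 35, 55, 52, 58, 70, 81]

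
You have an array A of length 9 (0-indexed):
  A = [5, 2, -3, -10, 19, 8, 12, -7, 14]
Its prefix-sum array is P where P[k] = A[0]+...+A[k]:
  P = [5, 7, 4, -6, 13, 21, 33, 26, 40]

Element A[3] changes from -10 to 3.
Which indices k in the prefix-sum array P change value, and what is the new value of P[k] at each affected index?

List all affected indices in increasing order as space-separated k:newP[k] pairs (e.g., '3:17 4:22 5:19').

Answer: 3:7 4:26 5:34 6:46 7:39 8:53

Derivation:
P[k] = A[0] + ... + A[k]
P[k] includes A[3] iff k >= 3
Affected indices: 3, 4, ..., 8; delta = 13
  P[3]: -6 + 13 = 7
  P[4]: 13 + 13 = 26
  P[5]: 21 + 13 = 34
  P[6]: 33 + 13 = 46
  P[7]: 26 + 13 = 39
  P[8]: 40 + 13 = 53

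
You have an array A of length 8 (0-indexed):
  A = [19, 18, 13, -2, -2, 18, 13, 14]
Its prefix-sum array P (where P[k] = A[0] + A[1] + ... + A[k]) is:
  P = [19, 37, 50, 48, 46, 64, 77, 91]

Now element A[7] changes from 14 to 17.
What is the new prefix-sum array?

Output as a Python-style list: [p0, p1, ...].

Answer: [19, 37, 50, 48, 46, 64, 77, 94]

Derivation:
Change: A[7] 14 -> 17, delta = 3
P[k] for k < 7: unchanged (A[7] not included)
P[k] for k >= 7: shift by delta = 3
  P[0] = 19 + 0 = 19
  P[1] = 37 + 0 = 37
  P[2] = 50 + 0 = 50
  P[3] = 48 + 0 = 48
  P[4] = 46 + 0 = 46
  P[5] = 64 + 0 = 64
  P[6] = 77 + 0 = 77
  P[7] = 91 + 3 = 94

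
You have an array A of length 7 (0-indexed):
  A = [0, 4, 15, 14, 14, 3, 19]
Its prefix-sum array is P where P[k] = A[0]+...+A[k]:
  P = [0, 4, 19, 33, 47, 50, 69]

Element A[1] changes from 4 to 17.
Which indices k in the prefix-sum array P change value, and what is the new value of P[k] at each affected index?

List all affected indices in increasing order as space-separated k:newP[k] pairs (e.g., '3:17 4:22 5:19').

P[k] = A[0] + ... + A[k]
P[k] includes A[1] iff k >= 1
Affected indices: 1, 2, ..., 6; delta = 13
  P[1]: 4 + 13 = 17
  P[2]: 19 + 13 = 32
  P[3]: 33 + 13 = 46
  P[4]: 47 + 13 = 60
  P[5]: 50 + 13 = 63
  P[6]: 69 + 13 = 82

Answer: 1:17 2:32 3:46 4:60 5:63 6:82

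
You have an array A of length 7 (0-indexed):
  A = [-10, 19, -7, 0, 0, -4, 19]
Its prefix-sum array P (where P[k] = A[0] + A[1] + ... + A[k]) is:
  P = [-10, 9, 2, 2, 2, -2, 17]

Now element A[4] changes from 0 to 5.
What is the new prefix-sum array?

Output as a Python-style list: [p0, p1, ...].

Answer: [-10, 9, 2, 2, 7, 3, 22]

Derivation:
Change: A[4] 0 -> 5, delta = 5
P[k] for k < 4: unchanged (A[4] not included)
P[k] for k >= 4: shift by delta = 5
  P[0] = -10 + 0 = -10
  P[1] = 9 + 0 = 9
  P[2] = 2 + 0 = 2
  P[3] = 2 + 0 = 2
  P[4] = 2 + 5 = 7
  P[5] = -2 + 5 = 3
  P[6] = 17 + 5 = 22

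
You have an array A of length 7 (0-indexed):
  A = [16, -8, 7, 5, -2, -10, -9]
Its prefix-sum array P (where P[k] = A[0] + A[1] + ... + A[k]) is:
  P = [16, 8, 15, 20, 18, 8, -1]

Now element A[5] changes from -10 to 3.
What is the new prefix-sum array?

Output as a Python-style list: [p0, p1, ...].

Change: A[5] -10 -> 3, delta = 13
P[k] for k < 5: unchanged (A[5] not included)
P[k] for k >= 5: shift by delta = 13
  P[0] = 16 + 0 = 16
  P[1] = 8 + 0 = 8
  P[2] = 15 + 0 = 15
  P[3] = 20 + 0 = 20
  P[4] = 18 + 0 = 18
  P[5] = 8 + 13 = 21
  P[6] = -1 + 13 = 12

Answer: [16, 8, 15, 20, 18, 21, 12]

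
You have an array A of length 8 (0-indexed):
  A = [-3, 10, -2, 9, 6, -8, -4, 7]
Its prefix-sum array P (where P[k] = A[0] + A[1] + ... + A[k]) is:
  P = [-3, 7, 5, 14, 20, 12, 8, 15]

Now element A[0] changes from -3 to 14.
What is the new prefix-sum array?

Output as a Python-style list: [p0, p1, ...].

Change: A[0] -3 -> 14, delta = 17
P[k] for k < 0: unchanged (A[0] not included)
P[k] for k >= 0: shift by delta = 17
  P[0] = -3 + 17 = 14
  P[1] = 7 + 17 = 24
  P[2] = 5 + 17 = 22
  P[3] = 14 + 17 = 31
  P[4] = 20 + 17 = 37
  P[5] = 12 + 17 = 29
  P[6] = 8 + 17 = 25
  P[7] = 15 + 17 = 32

Answer: [14, 24, 22, 31, 37, 29, 25, 32]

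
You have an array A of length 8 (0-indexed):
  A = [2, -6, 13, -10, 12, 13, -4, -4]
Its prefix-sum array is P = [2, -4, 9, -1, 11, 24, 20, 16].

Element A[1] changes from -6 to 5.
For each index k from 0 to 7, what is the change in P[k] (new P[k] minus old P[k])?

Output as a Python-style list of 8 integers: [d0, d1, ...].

Element change: A[1] -6 -> 5, delta = 11
For k < 1: P[k] unchanged, delta_P[k] = 0
For k >= 1: P[k] shifts by exactly 11
Delta array: [0, 11, 11, 11, 11, 11, 11, 11]

Answer: [0, 11, 11, 11, 11, 11, 11, 11]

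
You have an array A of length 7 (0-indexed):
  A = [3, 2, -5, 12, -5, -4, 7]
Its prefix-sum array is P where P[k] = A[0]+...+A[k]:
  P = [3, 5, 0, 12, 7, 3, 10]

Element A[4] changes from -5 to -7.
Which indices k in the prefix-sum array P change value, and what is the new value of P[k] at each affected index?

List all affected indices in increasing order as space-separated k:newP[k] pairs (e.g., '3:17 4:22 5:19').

Answer: 4:5 5:1 6:8

Derivation:
P[k] = A[0] + ... + A[k]
P[k] includes A[4] iff k >= 4
Affected indices: 4, 5, ..., 6; delta = -2
  P[4]: 7 + -2 = 5
  P[5]: 3 + -2 = 1
  P[6]: 10 + -2 = 8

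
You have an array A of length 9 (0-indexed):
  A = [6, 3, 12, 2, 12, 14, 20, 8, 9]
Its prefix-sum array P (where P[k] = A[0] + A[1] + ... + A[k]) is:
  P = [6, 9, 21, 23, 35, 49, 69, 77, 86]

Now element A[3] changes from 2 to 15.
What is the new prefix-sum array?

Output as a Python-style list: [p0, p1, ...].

Answer: [6, 9, 21, 36, 48, 62, 82, 90, 99]

Derivation:
Change: A[3] 2 -> 15, delta = 13
P[k] for k < 3: unchanged (A[3] not included)
P[k] for k >= 3: shift by delta = 13
  P[0] = 6 + 0 = 6
  P[1] = 9 + 0 = 9
  P[2] = 21 + 0 = 21
  P[3] = 23 + 13 = 36
  P[4] = 35 + 13 = 48
  P[5] = 49 + 13 = 62
  P[6] = 69 + 13 = 82
  P[7] = 77 + 13 = 90
  P[8] = 86 + 13 = 99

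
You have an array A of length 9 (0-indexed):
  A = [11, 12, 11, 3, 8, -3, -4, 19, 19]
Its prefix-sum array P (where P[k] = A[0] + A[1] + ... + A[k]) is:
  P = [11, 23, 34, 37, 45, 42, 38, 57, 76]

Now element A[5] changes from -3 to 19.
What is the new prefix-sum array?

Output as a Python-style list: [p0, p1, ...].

Answer: [11, 23, 34, 37, 45, 64, 60, 79, 98]

Derivation:
Change: A[5] -3 -> 19, delta = 22
P[k] for k < 5: unchanged (A[5] not included)
P[k] for k >= 5: shift by delta = 22
  P[0] = 11 + 0 = 11
  P[1] = 23 + 0 = 23
  P[2] = 34 + 0 = 34
  P[3] = 37 + 0 = 37
  P[4] = 45 + 0 = 45
  P[5] = 42 + 22 = 64
  P[6] = 38 + 22 = 60
  P[7] = 57 + 22 = 79
  P[8] = 76 + 22 = 98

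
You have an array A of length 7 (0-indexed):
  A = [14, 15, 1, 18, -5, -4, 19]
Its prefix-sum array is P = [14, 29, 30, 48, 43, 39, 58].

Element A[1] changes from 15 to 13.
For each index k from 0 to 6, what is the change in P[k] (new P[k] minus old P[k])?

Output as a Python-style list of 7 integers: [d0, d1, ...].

Element change: A[1] 15 -> 13, delta = -2
For k < 1: P[k] unchanged, delta_P[k] = 0
For k >= 1: P[k] shifts by exactly -2
Delta array: [0, -2, -2, -2, -2, -2, -2]

Answer: [0, -2, -2, -2, -2, -2, -2]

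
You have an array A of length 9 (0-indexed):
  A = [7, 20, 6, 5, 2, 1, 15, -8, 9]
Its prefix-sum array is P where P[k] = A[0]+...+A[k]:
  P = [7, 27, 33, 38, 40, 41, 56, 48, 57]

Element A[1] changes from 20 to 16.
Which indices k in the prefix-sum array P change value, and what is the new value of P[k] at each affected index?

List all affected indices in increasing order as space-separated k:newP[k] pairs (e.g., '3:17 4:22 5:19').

P[k] = A[0] + ... + A[k]
P[k] includes A[1] iff k >= 1
Affected indices: 1, 2, ..., 8; delta = -4
  P[1]: 27 + -4 = 23
  P[2]: 33 + -4 = 29
  P[3]: 38 + -4 = 34
  P[4]: 40 + -4 = 36
  P[5]: 41 + -4 = 37
  P[6]: 56 + -4 = 52
  P[7]: 48 + -4 = 44
  P[8]: 57 + -4 = 53

Answer: 1:23 2:29 3:34 4:36 5:37 6:52 7:44 8:53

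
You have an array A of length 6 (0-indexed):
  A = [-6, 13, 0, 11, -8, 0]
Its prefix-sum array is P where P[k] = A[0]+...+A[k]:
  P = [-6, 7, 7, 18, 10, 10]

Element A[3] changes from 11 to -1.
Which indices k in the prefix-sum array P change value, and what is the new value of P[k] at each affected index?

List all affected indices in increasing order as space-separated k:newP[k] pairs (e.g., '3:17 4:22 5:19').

P[k] = A[0] + ... + A[k]
P[k] includes A[3] iff k >= 3
Affected indices: 3, 4, ..., 5; delta = -12
  P[3]: 18 + -12 = 6
  P[4]: 10 + -12 = -2
  P[5]: 10 + -12 = -2

Answer: 3:6 4:-2 5:-2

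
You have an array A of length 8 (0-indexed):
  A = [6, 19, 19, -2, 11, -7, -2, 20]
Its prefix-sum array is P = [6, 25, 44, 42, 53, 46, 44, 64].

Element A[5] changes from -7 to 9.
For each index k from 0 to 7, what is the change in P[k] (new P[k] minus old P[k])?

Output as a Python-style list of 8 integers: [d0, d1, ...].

Element change: A[5] -7 -> 9, delta = 16
For k < 5: P[k] unchanged, delta_P[k] = 0
For k >= 5: P[k] shifts by exactly 16
Delta array: [0, 0, 0, 0, 0, 16, 16, 16]

Answer: [0, 0, 0, 0, 0, 16, 16, 16]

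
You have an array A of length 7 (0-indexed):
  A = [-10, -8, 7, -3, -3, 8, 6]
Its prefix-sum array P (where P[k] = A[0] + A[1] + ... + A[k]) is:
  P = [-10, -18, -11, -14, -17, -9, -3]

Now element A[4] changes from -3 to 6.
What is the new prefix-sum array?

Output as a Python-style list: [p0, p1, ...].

Change: A[4] -3 -> 6, delta = 9
P[k] for k < 4: unchanged (A[4] not included)
P[k] for k >= 4: shift by delta = 9
  P[0] = -10 + 0 = -10
  P[1] = -18 + 0 = -18
  P[2] = -11 + 0 = -11
  P[3] = -14 + 0 = -14
  P[4] = -17 + 9 = -8
  P[5] = -9 + 9 = 0
  P[6] = -3 + 9 = 6

Answer: [-10, -18, -11, -14, -8, 0, 6]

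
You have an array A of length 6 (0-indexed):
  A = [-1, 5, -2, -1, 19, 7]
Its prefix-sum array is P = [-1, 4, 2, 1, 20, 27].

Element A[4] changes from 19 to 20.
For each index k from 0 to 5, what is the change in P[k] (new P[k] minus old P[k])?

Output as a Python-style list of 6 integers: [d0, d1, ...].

Answer: [0, 0, 0, 0, 1, 1]

Derivation:
Element change: A[4] 19 -> 20, delta = 1
For k < 4: P[k] unchanged, delta_P[k] = 0
For k >= 4: P[k] shifts by exactly 1
Delta array: [0, 0, 0, 0, 1, 1]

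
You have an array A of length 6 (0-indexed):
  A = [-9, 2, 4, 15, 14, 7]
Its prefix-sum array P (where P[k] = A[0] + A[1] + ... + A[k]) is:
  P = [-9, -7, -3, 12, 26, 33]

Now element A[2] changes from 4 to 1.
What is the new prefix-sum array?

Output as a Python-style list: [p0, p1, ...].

Change: A[2] 4 -> 1, delta = -3
P[k] for k < 2: unchanged (A[2] not included)
P[k] for k >= 2: shift by delta = -3
  P[0] = -9 + 0 = -9
  P[1] = -7 + 0 = -7
  P[2] = -3 + -3 = -6
  P[3] = 12 + -3 = 9
  P[4] = 26 + -3 = 23
  P[5] = 33 + -3 = 30

Answer: [-9, -7, -6, 9, 23, 30]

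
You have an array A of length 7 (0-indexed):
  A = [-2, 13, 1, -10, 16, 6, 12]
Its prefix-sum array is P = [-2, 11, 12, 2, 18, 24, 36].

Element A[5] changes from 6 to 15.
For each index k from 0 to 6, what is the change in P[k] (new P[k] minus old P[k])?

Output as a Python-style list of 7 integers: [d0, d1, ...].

Element change: A[5] 6 -> 15, delta = 9
For k < 5: P[k] unchanged, delta_P[k] = 0
For k >= 5: P[k] shifts by exactly 9
Delta array: [0, 0, 0, 0, 0, 9, 9]

Answer: [0, 0, 0, 0, 0, 9, 9]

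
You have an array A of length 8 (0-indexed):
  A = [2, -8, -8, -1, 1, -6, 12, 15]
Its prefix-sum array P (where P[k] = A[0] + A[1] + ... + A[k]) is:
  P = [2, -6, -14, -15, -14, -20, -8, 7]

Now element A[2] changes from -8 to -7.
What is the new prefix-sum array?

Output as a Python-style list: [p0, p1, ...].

Answer: [2, -6, -13, -14, -13, -19, -7, 8]

Derivation:
Change: A[2] -8 -> -7, delta = 1
P[k] for k < 2: unchanged (A[2] not included)
P[k] for k >= 2: shift by delta = 1
  P[0] = 2 + 0 = 2
  P[1] = -6 + 0 = -6
  P[2] = -14 + 1 = -13
  P[3] = -15 + 1 = -14
  P[4] = -14 + 1 = -13
  P[5] = -20 + 1 = -19
  P[6] = -8 + 1 = -7
  P[7] = 7 + 1 = 8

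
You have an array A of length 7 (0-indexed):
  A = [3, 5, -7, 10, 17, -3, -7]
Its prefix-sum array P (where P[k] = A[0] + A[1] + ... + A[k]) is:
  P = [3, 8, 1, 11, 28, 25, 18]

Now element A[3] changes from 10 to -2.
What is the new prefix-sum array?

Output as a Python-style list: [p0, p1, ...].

Answer: [3, 8, 1, -1, 16, 13, 6]

Derivation:
Change: A[3] 10 -> -2, delta = -12
P[k] for k < 3: unchanged (A[3] not included)
P[k] for k >= 3: shift by delta = -12
  P[0] = 3 + 0 = 3
  P[1] = 8 + 0 = 8
  P[2] = 1 + 0 = 1
  P[3] = 11 + -12 = -1
  P[4] = 28 + -12 = 16
  P[5] = 25 + -12 = 13
  P[6] = 18 + -12 = 6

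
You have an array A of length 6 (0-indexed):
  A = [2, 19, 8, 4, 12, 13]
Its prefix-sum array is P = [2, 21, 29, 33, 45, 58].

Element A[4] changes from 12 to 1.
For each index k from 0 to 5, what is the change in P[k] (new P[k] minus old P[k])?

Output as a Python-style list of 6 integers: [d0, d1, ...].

Answer: [0, 0, 0, 0, -11, -11]

Derivation:
Element change: A[4] 12 -> 1, delta = -11
For k < 4: P[k] unchanged, delta_P[k] = 0
For k >= 4: P[k] shifts by exactly -11
Delta array: [0, 0, 0, 0, -11, -11]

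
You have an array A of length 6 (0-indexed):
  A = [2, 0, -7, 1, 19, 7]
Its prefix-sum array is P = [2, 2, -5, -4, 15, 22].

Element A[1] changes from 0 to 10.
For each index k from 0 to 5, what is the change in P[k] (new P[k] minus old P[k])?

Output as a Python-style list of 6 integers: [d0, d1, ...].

Element change: A[1] 0 -> 10, delta = 10
For k < 1: P[k] unchanged, delta_P[k] = 0
For k >= 1: P[k] shifts by exactly 10
Delta array: [0, 10, 10, 10, 10, 10]

Answer: [0, 10, 10, 10, 10, 10]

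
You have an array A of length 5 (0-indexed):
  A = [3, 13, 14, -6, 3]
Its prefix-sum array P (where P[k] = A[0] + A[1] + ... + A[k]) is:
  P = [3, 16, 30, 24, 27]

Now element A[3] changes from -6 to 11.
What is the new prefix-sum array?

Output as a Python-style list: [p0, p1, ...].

Change: A[3] -6 -> 11, delta = 17
P[k] for k < 3: unchanged (A[3] not included)
P[k] for k >= 3: shift by delta = 17
  P[0] = 3 + 0 = 3
  P[1] = 16 + 0 = 16
  P[2] = 30 + 0 = 30
  P[3] = 24 + 17 = 41
  P[4] = 27 + 17 = 44

Answer: [3, 16, 30, 41, 44]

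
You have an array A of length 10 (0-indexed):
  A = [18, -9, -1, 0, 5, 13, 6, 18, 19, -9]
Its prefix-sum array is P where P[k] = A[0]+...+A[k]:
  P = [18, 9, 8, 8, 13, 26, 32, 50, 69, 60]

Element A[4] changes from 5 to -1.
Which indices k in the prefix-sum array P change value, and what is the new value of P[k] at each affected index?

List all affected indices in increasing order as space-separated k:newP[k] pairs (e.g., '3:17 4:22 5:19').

Answer: 4:7 5:20 6:26 7:44 8:63 9:54

Derivation:
P[k] = A[0] + ... + A[k]
P[k] includes A[4] iff k >= 4
Affected indices: 4, 5, ..., 9; delta = -6
  P[4]: 13 + -6 = 7
  P[5]: 26 + -6 = 20
  P[6]: 32 + -6 = 26
  P[7]: 50 + -6 = 44
  P[8]: 69 + -6 = 63
  P[9]: 60 + -6 = 54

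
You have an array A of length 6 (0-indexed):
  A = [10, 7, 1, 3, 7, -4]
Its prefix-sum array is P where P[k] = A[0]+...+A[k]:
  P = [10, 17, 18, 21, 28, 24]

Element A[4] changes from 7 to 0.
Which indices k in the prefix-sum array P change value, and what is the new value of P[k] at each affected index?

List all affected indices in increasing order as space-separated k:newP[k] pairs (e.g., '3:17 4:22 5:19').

Answer: 4:21 5:17

Derivation:
P[k] = A[0] + ... + A[k]
P[k] includes A[4] iff k >= 4
Affected indices: 4, 5, ..., 5; delta = -7
  P[4]: 28 + -7 = 21
  P[5]: 24 + -7 = 17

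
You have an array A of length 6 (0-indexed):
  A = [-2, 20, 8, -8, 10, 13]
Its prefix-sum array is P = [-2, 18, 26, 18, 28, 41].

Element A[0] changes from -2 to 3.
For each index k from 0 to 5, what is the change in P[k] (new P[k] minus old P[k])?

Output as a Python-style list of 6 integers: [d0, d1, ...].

Element change: A[0] -2 -> 3, delta = 5
For k < 0: P[k] unchanged, delta_P[k] = 0
For k >= 0: P[k] shifts by exactly 5
Delta array: [5, 5, 5, 5, 5, 5]

Answer: [5, 5, 5, 5, 5, 5]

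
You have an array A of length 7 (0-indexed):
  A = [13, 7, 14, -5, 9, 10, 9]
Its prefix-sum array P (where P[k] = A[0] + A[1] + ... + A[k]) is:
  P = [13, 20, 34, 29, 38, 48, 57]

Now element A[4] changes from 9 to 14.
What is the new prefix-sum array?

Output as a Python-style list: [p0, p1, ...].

Answer: [13, 20, 34, 29, 43, 53, 62]

Derivation:
Change: A[4] 9 -> 14, delta = 5
P[k] for k < 4: unchanged (A[4] not included)
P[k] for k >= 4: shift by delta = 5
  P[0] = 13 + 0 = 13
  P[1] = 20 + 0 = 20
  P[2] = 34 + 0 = 34
  P[3] = 29 + 0 = 29
  P[4] = 38 + 5 = 43
  P[5] = 48 + 5 = 53
  P[6] = 57 + 5 = 62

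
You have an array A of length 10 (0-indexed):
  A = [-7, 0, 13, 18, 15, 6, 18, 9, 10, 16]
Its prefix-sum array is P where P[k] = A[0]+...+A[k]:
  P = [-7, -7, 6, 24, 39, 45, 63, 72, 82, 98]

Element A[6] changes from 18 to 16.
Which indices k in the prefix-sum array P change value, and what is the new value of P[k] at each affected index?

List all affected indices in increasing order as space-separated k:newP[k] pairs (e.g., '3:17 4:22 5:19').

Answer: 6:61 7:70 8:80 9:96

Derivation:
P[k] = A[0] + ... + A[k]
P[k] includes A[6] iff k >= 6
Affected indices: 6, 7, ..., 9; delta = -2
  P[6]: 63 + -2 = 61
  P[7]: 72 + -2 = 70
  P[8]: 82 + -2 = 80
  P[9]: 98 + -2 = 96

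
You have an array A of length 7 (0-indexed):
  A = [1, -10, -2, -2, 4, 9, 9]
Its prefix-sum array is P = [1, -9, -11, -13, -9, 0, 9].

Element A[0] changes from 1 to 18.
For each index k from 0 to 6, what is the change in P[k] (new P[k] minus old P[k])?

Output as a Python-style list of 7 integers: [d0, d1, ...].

Element change: A[0] 1 -> 18, delta = 17
For k < 0: P[k] unchanged, delta_P[k] = 0
For k >= 0: P[k] shifts by exactly 17
Delta array: [17, 17, 17, 17, 17, 17, 17]

Answer: [17, 17, 17, 17, 17, 17, 17]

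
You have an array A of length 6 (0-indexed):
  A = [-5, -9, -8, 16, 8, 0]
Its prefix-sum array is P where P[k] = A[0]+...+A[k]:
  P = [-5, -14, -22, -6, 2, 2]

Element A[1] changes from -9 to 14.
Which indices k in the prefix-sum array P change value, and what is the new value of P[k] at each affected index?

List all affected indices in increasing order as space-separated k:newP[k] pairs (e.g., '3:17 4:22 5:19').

Answer: 1:9 2:1 3:17 4:25 5:25

Derivation:
P[k] = A[0] + ... + A[k]
P[k] includes A[1] iff k >= 1
Affected indices: 1, 2, ..., 5; delta = 23
  P[1]: -14 + 23 = 9
  P[2]: -22 + 23 = 1
  P[3]: -6 + 23 = 17
  P[4]: 2 + 23 = 25
  P[5]: 2 + 23 = 25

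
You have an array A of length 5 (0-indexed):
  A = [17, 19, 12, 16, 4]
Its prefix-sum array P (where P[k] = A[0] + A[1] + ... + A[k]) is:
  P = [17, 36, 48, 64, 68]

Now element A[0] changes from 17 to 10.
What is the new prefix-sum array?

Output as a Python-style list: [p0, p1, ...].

Change: A[0] 17 -> 10, delta = -7
P[k] for k < 0: unchanged (A[0] not included)
P[k] for k >= 0: shift by delta = -7
  P[0] = 17 + -7 = 10
  P[1] = 36 + -7 = 29
  P[2] = 48 + -7 = 41
  P[3] = 64 + -7 = 57
  P[4] = 68 + -7 = 61

Answer: [10, 29, 41, 57, 61]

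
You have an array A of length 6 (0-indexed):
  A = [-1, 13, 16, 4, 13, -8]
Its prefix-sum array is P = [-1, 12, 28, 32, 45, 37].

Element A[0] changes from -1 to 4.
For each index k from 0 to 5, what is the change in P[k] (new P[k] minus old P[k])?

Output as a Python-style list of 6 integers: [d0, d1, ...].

Element change: A[0] -1 -> 4, delta = 5
For k < 0: P[k] unchanged, delta_P[k] = 0
For k >= 0: P[k] shifts by exactly 5
Delta array: [5, 5, 5, 5, 5, 5]

Answer: [5, 5, 5, 5, 5, 5]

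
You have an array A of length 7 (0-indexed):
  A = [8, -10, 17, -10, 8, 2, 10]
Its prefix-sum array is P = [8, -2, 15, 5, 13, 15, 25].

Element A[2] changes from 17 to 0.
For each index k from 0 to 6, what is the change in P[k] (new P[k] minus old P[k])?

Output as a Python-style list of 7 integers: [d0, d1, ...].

Answer: [0, 0, -17, -17, -17, -17, -17]

Derivation:
Element change: A[2] 17 -> 0, delta = -17
For k < 2: P[k] unchanged, delta_P[k] = 0
For k >= 2: P[k] shifts by exactly -17
Delta array: [0, 0, -17, -17, -17, -17, -17]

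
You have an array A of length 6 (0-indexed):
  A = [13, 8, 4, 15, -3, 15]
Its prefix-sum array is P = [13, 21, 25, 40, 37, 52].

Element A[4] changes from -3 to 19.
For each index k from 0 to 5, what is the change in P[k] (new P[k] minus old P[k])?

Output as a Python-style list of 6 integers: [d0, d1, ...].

Element change: A[4] -3 -> 19, delta = 22
For k < 4: P[k] unchanged, delta_P[k] = 0
For k >= 4: P[k] shifts by exactly 22
Delta array: [0, 0, 0, 0, 22, 22]

Answer: [0, 0, 0, 0, 22, 22]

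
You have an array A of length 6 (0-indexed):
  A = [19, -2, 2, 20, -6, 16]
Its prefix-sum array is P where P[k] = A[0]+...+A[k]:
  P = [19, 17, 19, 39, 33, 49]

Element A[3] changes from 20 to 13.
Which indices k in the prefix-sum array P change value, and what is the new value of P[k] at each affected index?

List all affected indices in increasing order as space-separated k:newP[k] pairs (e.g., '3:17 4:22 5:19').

Answer: 3:32 4:26 5:42

Derivation:
P[k] = A[0] + ... + A[k]
P[k] includes A[3] iff k >= 3
Affected indices: 3, 4, ..., 5; delta = -7
  P[3]: 39 + -7 = 32
  P[4]: 33 + -7 = 26
  P[5]: 49 + -7 = 42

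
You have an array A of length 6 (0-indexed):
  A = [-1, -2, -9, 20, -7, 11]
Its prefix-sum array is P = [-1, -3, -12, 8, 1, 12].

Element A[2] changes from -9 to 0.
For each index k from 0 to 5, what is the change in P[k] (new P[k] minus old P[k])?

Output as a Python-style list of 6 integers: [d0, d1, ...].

Element change: A[2] -9 -> 0, delta = 9
For k < 2: P[k] unchanged, delta_P[k] = 0
For k >= 2: P[k] shifts by exactly 9
Delta array: [0, 0, 9, 9, 9, 9]

Answer: [0, 0, 9, 9, 9, 9]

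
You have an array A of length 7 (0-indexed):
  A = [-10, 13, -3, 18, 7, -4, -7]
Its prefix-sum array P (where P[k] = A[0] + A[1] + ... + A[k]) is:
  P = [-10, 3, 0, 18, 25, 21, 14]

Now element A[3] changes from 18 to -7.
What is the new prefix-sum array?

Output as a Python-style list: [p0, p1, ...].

Answer: [-10, 3, 0, -7, 0, -4, -11]

Derivation:
Change: A[3] 18 -> -7, delta = -25
P[k] for k < 3: unchanged (A[3] not included)
P[k] for k >= 3: shift by delta = -25
  P[0] = -10 + 0 = -10
  P[1] = 3 + 0 = 3
  P[2] = 0 + 0 = 0
  P[3] = 18 + -25 = -7
  P[4] = 25 + -25 = 0
  P[5] = 21 + -25 = -4
  P[6] = 14 + -25 = -11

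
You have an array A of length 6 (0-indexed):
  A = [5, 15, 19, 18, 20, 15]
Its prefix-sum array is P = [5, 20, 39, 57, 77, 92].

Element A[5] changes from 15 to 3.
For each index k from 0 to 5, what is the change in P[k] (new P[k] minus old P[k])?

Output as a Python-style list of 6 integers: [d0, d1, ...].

Element change: A[5] 15 -> 3, delta = -12
For k < 5: P[k] unchanged, delta_P[k] = 0
For k >= 5: P[k] shifts by exactly -12
Delta array: [0, 0, 0, 0, 0, -12]

Answer: [0, 0, 0, 0, 0, -12]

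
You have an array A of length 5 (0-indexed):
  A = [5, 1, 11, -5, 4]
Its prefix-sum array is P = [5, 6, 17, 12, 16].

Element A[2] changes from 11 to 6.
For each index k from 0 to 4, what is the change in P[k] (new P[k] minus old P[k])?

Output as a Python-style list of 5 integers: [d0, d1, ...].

Answer: [0, 0, -5, -5, -5]

Derivation:
Element change: A[2] 11 -> 6, delta = -5
For k < 2: P[k] unchanged, delta_P[k] = 0
For k >= 2: P[k] shifts by exactly -5
Delta array: [0, 0, -5, -5, -5]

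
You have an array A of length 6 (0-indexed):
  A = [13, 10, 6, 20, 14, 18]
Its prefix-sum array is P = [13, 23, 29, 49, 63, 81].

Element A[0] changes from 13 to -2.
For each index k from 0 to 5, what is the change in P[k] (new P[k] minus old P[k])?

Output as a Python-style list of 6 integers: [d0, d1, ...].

Answer: [-15, -15, -15, -15, -15, -15]

Derivation:
Element change: A[0] 13 -> -2, delta = -15
For k < 0: P[k] unchanged, delta_P[k] = 0
For k >= 0: P[k] shifts by exactly -15
Delta array: [-15, -15, -15, -15, -15, -15]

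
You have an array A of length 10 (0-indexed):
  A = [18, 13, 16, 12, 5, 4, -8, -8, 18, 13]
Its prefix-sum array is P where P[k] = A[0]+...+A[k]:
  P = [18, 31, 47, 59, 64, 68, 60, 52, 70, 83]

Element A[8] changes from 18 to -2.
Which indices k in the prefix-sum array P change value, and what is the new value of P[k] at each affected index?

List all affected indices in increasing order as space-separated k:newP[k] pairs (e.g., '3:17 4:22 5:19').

P[k] = A[0] + ... + A[k]
P[k] includes A[8] iff k >= 8
Affected indices: 8, 9, ..., 9; delta = -20
  P[8]: 70 + -20 = 50
  P[9]: 83 + -20 = 63

Answer: 8:50 9:63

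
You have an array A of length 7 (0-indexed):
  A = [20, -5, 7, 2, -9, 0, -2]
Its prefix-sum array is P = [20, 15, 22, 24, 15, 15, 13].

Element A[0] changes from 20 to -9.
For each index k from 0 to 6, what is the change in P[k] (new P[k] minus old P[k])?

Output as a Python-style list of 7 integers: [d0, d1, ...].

Element change: A[0] 20 -> -9, delta = -29
For k < 0: P[k] unchanged, delta_P[k] = 0
For k >= 0: P[k] shifts by exactly -29
Delta array: [-29, -29, -29, -29, -29, -29, -29]

Answer: [-29, -29, -29, -29, -29, -29, -29]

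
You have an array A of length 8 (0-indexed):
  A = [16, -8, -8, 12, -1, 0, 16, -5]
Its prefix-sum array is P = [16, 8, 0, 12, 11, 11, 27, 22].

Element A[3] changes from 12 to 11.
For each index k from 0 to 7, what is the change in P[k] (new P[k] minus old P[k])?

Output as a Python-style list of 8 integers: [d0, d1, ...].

Answer: [0, 0, 0, -1, -1, -1, -1, -1]

Derivation:
Element change: A[3] 12 -> 11, delta = -1
For k < 3: P[k] unchanged, delta_P[k] = 0
For k >= 3: P[k] shifts by exactly -1
Delta array: [0, 0, 0, -1, -1, -1, -1, -1]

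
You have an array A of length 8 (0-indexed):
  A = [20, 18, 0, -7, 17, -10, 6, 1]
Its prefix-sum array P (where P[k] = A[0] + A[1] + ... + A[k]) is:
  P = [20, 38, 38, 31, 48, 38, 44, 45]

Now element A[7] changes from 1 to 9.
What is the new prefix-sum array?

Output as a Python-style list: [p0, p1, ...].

Change: A[7] 1 -> 9, delta = 8
P[k] for k < 7: unchanged (A[7] not included)
P[k] for k >= 7: shift by delta = 8
  P[0] = 20 + 0 = 20
  P[1] = 38 + 0 = 38
  P[2] = 38 + 0 = 38
  P[3] = 31 + 0 = 31
  P[4] = 48 + 0 = 48
  P[5] = 38 + 0 = 38
  P[6] = 44 + 0 = 44
  P[7] = 45 + 8 = 53

Answer: [20, 38, 38, 31, 48, 38, 44, 53]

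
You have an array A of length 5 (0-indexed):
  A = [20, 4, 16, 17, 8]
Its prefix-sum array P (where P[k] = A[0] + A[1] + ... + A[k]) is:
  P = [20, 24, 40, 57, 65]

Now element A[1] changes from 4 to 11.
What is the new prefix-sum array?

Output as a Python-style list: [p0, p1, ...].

Change: A[1] 4 -> 11, delta = 7
P[k] for k < 1: unchanged (A[1] not included)
P[k] for k >= 1: shift by delta = 7
  P[0] = 20 + 0 = 20
  P[1] = 24 + 7 = 31
  P[2] = 40 + 7 = 47
  P[3] = 57 + 7 = 64
  P[4] = 65 + 7 = 72

Answer: [20, 31, 47, 64, 72]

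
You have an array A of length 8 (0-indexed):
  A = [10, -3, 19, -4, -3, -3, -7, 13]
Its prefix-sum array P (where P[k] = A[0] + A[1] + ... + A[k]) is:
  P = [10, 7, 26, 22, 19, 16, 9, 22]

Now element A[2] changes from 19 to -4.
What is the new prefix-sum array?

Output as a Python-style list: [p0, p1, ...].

Change: A[2] 19 -> -4, delta = -23
P[k] for k < 2: unchanged (A[2] not included)
P[k] for k >= 2: shift by delta = -23
  P[0] = 10 + 0 = 10
  P[1] = 7 + 0 = 7
  P[2] = 26 + -23 = 3
  P[3] = 22 + -23 = -1
  P[4] = 19 + -23 = -4
  P[5] = 16 + -23 = -7
  P[6] = 9 + -23 = -14
  P[7] = 22 + -23 = -1

Answer: [10, 7, 3, -1, -4, -7, -14, -1]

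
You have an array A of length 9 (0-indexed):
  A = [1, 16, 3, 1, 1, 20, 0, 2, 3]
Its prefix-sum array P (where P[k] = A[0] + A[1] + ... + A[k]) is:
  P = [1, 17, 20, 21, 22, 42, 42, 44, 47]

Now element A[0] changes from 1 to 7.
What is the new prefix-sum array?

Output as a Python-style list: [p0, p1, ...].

Answer: [7, 23, 26, 27, 28, 48, 48, 50, 53]

Derivation:
Change: A[0] 1 -> 7, delta = 6
P[k] for k < 0: unchanged (A[0] not included)
P[k] for k >= 0: shift by delta = 6
  P[0] = 1 + 6 = 7
  P[1] = 17 + 6 = 23
  P[2] = 20 + 6 = 26
  P[3] = 21 + 6 = 27
  P[4] = 22 + 6 = 28
  P[5] = 42 + 6 = 48
  P[6] = 42 + 6 = 48
  P[7] = 44 + 6 = 50
  P[8] = 47 + 6 = 53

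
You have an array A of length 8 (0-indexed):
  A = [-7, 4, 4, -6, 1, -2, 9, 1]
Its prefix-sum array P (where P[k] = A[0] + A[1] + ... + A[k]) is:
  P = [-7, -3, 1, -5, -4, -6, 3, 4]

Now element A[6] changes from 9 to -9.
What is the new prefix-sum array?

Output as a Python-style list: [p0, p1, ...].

Change: A[6] 9 -> -9, delta = -18
P[k] for k < 6: unchanged (A[6] not included)
P[k] for k >= 6: shift by delta = -18
  P[0] = -7 + 0 = -7
  P[1] = -3 + 0 = -3
  P[2] = 1 + 0 = 1
  P[3] = -5 + 0 = -5
  P[4] = -4 + 0 = -4
  P[5] = -6 + 0 = -6
  P[6] = 3 + -18 = -15
  P[7] = 4 + -18 = -14

Answer: [-7, -3, 1, -5, -4, -6, -15, -14]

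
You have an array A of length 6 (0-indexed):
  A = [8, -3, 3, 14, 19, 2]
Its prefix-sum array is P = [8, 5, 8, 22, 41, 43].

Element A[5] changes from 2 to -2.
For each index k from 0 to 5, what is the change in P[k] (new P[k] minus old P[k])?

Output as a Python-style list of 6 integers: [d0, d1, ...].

Answer: [0, 0, 0, 0, 0, -4]

Derivation:
Element change: A[5] 2 -> -2, delta = -4
For k < 5: P[k] unchanged, delta_P[k] = 0
For k >= 5: P[k] shifts by exactly -4
Delta array: [0, 0, 0, 0, 0, -4]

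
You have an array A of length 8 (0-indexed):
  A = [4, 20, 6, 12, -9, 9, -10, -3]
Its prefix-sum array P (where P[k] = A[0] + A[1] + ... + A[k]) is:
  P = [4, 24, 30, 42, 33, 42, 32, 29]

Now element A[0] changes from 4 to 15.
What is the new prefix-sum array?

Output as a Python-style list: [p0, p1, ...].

Change: A[0] 4 -> 15, delta = 11
P[k] for k < 0: unchanged (A[0] not included)
P[k] for k >= 0: shift by delta = 11
  P[0] = 4 + 11 = 15
  P[1] = 24 + 11 = 35
  P[2] = 30 + 11 = 41
  P[3] = 42 + 11 = 53
  P[4] = 33 + 11 = 44
  P[5] = 42 + 11 = 53
  P[6] = 32 + 11 = 43
  P[7] = 29 + 11 = 40

Answer: [15, 35, 41, 53, 44, 53, 43, 40]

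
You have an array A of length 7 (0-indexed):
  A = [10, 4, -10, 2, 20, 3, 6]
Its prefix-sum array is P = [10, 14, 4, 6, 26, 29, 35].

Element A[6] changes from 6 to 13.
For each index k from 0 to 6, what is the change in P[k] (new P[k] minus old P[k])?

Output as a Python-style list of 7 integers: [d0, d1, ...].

Answer: [0, 0, 0, 0, 0, 0, 7]

Derivation:
Element change: A[6] 6 -> 13, delta = 7
For k < 6: P[k] unchanged, delta_P[k] = 0
For k >= 6: P[k] shifts by exactly 7
Delta array: [0, 0, 0, 0, 0, 0, 7]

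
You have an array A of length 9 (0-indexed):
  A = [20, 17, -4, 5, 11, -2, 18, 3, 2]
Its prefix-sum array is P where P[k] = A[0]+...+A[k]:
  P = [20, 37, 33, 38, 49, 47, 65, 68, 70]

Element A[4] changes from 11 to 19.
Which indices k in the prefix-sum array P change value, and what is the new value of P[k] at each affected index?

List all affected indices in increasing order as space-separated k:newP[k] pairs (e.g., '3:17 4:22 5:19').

P[k] = A[0] + ... + A[k]
P[k] includes A[4] iff k >= 4
Affected indices: 4, 5, ..., 8; delta = 8
  P[4]: 49 + 8 = 57
  P[5]: 47 + 8 = 55
  P[6]: 65 + 8 = 73
  P[7]: 68 + 8 = 76
  P[8]: 70 + 8 = 78

Answer: 4:57 5:55 6:73 7:76 8:78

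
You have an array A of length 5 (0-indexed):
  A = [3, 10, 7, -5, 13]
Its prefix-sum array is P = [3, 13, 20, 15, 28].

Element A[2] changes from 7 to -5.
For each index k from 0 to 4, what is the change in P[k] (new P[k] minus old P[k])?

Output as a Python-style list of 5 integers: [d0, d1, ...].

Element change: A[2] 7 -> -5, delta = -12
For k < 2: P[k] unchanged, delta_P[k] = 0
For k >= 2: P[k] shifts by exactly -12
Delta array: [0, 0, -12, -12, -12]

Answer: [0, 0, -12, -12, -12]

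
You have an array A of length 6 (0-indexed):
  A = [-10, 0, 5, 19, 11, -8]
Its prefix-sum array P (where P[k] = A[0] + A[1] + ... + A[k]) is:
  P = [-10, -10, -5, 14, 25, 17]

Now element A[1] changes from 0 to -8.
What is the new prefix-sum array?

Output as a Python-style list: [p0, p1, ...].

Answer: [-10, -18, -13, 6, 17, 9]

Derivation:
Change: A[1] 0 -> -8, delta = -8
P[k] for k < 1: unchanged (A[1] not included)
P[k] for k >= 1: shift by delta = -8
  P[0] = -10 + 0 = -10
  P[1] = -10 + -8 = -18
  P[2] = -5 + -8 = -13
  P[3] = 14 + -8 = 6
  P[4] = 25 + -8 = 17
  P[5] = 17 + -8 = 9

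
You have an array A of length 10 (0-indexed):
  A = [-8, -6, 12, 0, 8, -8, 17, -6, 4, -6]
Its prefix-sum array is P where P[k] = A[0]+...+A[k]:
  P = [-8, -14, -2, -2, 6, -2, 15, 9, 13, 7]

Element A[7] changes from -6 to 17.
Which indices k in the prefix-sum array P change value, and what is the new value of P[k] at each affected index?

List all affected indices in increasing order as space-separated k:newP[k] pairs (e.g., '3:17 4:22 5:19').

Answer: 7:32 8:36 9:30

Derivation:
P[k] = A[0] + ... + A[k]
P[k] includes A[7] iff k >= 7
Affected indices: 7, 8, ..., 9; delta = 23
  P[7]: 9 + 23 = 32
  P[8]: 13 + 23 = 36
  P[9]: 7 + 23 = 30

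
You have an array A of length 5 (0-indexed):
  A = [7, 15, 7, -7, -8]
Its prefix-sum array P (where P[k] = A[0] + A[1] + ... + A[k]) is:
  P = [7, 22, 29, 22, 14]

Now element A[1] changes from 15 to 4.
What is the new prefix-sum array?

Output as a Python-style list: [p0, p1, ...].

Change: A[1] 15 -> 4, delta = -11
P[k] for k < 1: unchanged (A[1] not included)
P[k] for k >= 1: shift by delta = -11
  P[0] = 7 + 0 = 7
  P[1] = 22 + -11 = 11
  P[2] = 29 + -11 = 18
  P[3] = 22 + -11 = 11
  P[4] = 14 + -11 = 3

Answer: [7, 11, 18, 11, 3]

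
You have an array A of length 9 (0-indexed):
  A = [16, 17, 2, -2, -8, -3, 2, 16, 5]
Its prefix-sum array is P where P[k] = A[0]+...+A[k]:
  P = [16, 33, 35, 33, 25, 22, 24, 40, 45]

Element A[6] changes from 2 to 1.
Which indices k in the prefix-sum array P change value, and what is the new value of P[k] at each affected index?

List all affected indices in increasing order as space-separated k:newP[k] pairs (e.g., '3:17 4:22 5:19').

P[k] = A[0] + ... + A[k]
P[k] includes A[6] iff k >= 6
Affected indices: 6, 7, ..., 8; delta = -1
  P[6]: 24 + -1 = 23
  P[7]: 40 + -1 = 39
  P[8]: 45 + -1 = 44

Answer: 6:23 7:39 8:44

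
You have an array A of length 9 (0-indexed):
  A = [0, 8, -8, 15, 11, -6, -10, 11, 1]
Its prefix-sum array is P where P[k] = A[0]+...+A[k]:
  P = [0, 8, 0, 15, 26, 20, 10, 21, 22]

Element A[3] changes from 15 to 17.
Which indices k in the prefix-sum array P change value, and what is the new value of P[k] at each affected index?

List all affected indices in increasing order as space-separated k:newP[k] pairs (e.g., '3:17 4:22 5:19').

P[k] = A[0] + ... + A[k]
P[k] includes A[3] iff k >= 3
Affected indices: 3, 4, ..., 8; delta = 2
  P[3]: 15 + 2 = 17
  P[4]: 26 + 2 = 28
  P[5]: 20 + 2 = 22
  P[6]: 10 + 2 = 12
  P[7]: 21 + 2 = 23
  P[8]: 22 + 2 = 24

Answer: 3:17 4:28 5:22 6:12 7:23 8:24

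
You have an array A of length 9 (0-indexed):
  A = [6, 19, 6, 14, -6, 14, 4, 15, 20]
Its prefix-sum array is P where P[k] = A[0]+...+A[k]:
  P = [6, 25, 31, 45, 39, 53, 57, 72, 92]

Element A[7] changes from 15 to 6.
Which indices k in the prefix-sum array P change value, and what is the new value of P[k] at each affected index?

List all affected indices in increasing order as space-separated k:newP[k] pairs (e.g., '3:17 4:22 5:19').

P[k] = A[0] + ... + A[k]
P[k] includes A[7] iff k >= 7
Affected indices: 7, 8, ..., 8; delta = -9
  P[7]: 72 + -9 = 63
  P[8]: 92 + -9 = 83

Answer: 7:63 8:83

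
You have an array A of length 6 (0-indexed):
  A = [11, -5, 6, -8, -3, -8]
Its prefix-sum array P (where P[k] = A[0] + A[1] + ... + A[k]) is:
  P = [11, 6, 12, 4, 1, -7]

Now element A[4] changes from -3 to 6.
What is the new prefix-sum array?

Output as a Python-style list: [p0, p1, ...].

Answer: [11, 6, 12, 4, 10, 2]

Derivation:
Change: A[4] -3 -> 6, delta = 9
P[k] for k < 4: unchanged (A[4] not included)
P[k] for k >= 4: shift by delta = 9
  P[0] = 11 + 0 = 11
  P[1] = 6 + 0 = 6
  P[2] = 12 + 0 = 12
  P[3] = 4 + 0 = 4
  P[4] = 1 + 9 = 10
  P[5] = -7 + 9 = 2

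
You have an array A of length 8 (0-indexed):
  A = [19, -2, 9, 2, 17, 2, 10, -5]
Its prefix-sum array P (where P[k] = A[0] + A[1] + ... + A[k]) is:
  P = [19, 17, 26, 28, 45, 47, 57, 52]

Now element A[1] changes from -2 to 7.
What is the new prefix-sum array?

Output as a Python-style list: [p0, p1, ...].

Answer: [19, 26, 35, 37, 54, 56, 66, 61]

Derivation:
Change: A[1] -2 -> 7, delta = 9
P[k] for k < 1: unchanged (A[1] not included)
P[k] for k >= 1: shift by delta = 9
  P[0] = 19 + 0 = 19
  P[1] = 17 + 9 = 26
  P[2] = 26 + 9 = 35
  P[3] = 28 + 9 = 37
  P[4] = 45 + 9 = 54
  P[5] = 47 + 9 = 56
  P[6] = 57 + 9 = 66
  P[7] = 52 + 9 = 61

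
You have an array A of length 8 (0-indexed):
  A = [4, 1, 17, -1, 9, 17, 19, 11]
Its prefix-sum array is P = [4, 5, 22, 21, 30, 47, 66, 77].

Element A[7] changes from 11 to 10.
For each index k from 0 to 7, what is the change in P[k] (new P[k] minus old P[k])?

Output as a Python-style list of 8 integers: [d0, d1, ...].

Answer: [0, 0, 0, 0, 0, 0, 0, -1]

Derivation:
Element change: A[7] 11 -> 10, delta = -1
For k < 7: P[k] unchanged, delta_P[k] = 0
For k >= 7: P[k] shifts by exactly -1
Delta array: [0, 0, 0, 0, 0, 0, 0, -1]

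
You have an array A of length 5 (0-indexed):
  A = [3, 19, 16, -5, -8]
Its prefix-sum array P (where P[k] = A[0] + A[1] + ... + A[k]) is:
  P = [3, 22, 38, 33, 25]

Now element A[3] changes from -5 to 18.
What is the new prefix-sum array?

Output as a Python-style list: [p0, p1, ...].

Answer: [3, 22, 38, 56, 48]

Derivation:
Change: A[3] -5 -> 18, delta = 23
P[k] for k < 3: unchanged (A[3] not included)
P[k] for k >= 3: shift by delta = 23
  P[0] = 3 + 0 = 3
  P[1] = 22 + 0 = 22
  P[2] = 38 + 0 = 38
  P[3] = 33 + 23 = 56
  P[4] = 25 + 23 = 48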